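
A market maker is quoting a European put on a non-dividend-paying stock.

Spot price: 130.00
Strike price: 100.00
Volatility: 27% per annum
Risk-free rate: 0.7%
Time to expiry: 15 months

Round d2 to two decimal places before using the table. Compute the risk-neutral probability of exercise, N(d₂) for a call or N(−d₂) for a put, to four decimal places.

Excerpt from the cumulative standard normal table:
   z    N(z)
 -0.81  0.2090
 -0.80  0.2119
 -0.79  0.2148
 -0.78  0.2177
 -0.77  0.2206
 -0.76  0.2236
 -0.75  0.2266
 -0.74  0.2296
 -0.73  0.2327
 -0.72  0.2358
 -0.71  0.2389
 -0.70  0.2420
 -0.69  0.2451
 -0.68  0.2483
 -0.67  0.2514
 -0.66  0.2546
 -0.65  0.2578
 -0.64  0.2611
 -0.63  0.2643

0.2266

σ√T = 0.27 × 1.1180 = 0.3019
ln(S/K) + (r + σ²/2)T = ln(130/100) + (0.007 + 0.27²/2)·1.25 = 0.2624 + 0.0543 = 0.3167
d₁ = 0.3167 / 0.3019 = 1.0491 → 1.05
d₂ = d₁ − σ√T = 1.0491 − 0.3019 = 0.7472 → 0.75
Risk-neutral Pr[S_T < K] = N(−d₂) = N(-0.75) = 0.2266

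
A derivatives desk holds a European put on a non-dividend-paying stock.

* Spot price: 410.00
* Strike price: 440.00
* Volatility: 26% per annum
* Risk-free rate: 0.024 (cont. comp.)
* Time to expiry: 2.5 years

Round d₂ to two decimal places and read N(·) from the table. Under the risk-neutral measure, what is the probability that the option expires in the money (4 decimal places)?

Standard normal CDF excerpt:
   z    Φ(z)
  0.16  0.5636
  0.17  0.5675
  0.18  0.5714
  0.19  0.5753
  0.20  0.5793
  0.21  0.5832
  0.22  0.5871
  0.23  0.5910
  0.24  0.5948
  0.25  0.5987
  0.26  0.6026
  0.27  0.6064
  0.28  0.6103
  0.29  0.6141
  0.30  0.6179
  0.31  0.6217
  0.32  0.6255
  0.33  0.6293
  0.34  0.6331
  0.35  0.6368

σ√T = 0.26 × 1.5811 = 0.4111
d₁ = [ln(410/440) + (0.024 + ½·0.26²)·2.5] / (σ√T) = (-0.0706 + 0.1445) / 0.4111 = 0.1797 which rounds to 0.18
d₂ = 0.1797 − 0.4111 = -0.2314 which rounds to -0.23
Pr(exercise) under Q = N(−d₂) = N(0.23) = 0.5910

0.5910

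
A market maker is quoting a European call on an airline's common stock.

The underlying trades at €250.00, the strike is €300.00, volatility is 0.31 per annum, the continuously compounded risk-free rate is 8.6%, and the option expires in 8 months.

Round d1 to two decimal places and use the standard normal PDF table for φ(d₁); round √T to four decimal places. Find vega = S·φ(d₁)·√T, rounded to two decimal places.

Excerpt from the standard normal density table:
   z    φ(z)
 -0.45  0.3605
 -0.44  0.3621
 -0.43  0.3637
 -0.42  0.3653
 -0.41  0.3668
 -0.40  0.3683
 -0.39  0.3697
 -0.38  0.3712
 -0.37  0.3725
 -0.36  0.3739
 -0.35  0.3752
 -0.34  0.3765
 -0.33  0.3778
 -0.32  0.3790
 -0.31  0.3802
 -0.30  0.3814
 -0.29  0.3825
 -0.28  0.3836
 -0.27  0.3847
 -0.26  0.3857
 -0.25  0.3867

T = 0.6667;  σ√T = 0.2531
ln(S/K) + (r + σ²/2)T = ln(250/300) + (0.086 + 0.31²/2)·0.6667 = -0.1823 + 0.0894 = -0.0930
d₁ = -0.0930 / 0.2531 = -0.3672 ⇒ -0.37
√T = √0.6667 = 0.8165
φ(d₁) = φ(-0.37) = 0.3725
vega = S·φ(d₁)·√T = 250·0.3725·0.8165 = 76.0366

76.04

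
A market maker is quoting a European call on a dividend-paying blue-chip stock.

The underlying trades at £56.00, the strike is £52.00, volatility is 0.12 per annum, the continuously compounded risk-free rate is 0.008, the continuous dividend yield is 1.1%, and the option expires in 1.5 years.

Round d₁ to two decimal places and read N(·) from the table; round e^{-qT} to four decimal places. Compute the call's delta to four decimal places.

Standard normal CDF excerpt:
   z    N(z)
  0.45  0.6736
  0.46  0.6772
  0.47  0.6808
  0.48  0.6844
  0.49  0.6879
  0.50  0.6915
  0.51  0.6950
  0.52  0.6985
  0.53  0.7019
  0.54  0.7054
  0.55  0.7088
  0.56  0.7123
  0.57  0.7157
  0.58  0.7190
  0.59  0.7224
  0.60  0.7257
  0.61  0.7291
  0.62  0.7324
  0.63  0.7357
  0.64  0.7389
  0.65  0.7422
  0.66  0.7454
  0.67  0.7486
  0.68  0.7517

0.6972

σ√T = 0.12 × 1.2247 = 0.1470
ln(S/K) + (r − q + σ²/2)T = ln(56/52) + (0.008 − 0.011 + 0.12²/2)·1.5 = 0.0741 + 0.0063 = 0.0804
d₁ = 0.0804 / 0.1470 = 0.5471 ⇒ 0.55
N(d₁) = N(0.55) = 0.7088
Δ_call = exp(−qT)·N(d₁) = 0.9836·0.7088 = 0.6972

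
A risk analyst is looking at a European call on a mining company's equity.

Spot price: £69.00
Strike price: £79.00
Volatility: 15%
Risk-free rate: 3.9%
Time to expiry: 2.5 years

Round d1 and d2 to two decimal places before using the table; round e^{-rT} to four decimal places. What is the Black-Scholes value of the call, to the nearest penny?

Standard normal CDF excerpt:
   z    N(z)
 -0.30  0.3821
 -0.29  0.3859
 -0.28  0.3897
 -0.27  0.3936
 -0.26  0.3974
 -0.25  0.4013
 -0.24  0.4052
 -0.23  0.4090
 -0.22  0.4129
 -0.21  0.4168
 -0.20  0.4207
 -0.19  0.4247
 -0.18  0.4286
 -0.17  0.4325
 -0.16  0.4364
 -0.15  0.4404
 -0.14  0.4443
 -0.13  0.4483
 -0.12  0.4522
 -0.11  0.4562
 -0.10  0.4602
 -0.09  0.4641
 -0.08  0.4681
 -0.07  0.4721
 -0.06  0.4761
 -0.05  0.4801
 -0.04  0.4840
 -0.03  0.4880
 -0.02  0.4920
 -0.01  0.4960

T = 2.5;  σ√T = 0.2372
d₁ = [ln(69/79) + (0.039 + 0.15²/2)·2.5] / 0.2372 = [-0.1353 + 0.1256] / 0.2372 = -0.0410 ≈ -0.04
d₂ = d₁ − σ√T = -0.0410 − 0.2372 = -0.2781 ≈ -0.28
exp(−rT) = exp(−0.039·2.5) = 0.9071
N(d₁) = N(-0.04) = 0.4840;  N(d₂) = N(-0.28) = 0.3897
C = 69·0.4840 − 79·0.9071·0.3897 = 33.3960 − 27.9263 = 5.4697

£5.47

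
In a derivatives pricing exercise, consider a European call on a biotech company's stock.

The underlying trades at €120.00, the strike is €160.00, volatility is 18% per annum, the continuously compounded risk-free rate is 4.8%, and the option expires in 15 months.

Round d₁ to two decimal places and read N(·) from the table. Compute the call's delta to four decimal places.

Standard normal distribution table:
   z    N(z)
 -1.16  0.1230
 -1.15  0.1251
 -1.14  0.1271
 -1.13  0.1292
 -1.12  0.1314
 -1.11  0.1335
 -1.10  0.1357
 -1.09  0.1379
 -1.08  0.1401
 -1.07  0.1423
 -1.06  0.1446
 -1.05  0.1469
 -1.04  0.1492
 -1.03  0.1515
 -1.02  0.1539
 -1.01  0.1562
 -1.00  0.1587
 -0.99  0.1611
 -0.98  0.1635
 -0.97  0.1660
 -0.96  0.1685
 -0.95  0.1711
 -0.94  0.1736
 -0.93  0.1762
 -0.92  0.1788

0.1515

σ√T = 0.18·√1.25 = 0.2012
ln(S/K) + (r + σ²/2)T = ln(120/160) + (0.048 + 0.18²/2)·1.25 = -0.2877 + 0.0803 = -0.2074
d₁ = -0.2074 / 0.2012 = -1.0307 which rounds to -1.03
N(d₁) = N(-1.03) = 0.1515
Δ_call = N(d₁) = 0.1515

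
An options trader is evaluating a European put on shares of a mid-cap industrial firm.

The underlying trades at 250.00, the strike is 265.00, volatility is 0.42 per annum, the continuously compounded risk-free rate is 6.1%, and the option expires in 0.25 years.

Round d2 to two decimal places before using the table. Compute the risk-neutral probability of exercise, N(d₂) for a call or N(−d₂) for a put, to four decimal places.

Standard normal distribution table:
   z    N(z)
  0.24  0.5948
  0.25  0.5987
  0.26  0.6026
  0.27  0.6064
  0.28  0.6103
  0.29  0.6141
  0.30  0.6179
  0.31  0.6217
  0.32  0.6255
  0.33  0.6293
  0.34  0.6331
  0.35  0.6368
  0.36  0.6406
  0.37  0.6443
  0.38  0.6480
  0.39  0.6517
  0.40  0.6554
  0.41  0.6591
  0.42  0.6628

σ√T = 0.42 × 0.5000 = 0.2100
d₁ = [ln(250/265) + (0.061 + ½·0.42²)·0.25] / (σ√T) = (-0.0583 + 0.0373) / 0.2100 = -0.0999 ≈ -0.10
d₂ = -0.0999 − 0.2100 = -0.3099 ≈ -0.31
Pr(exercise) under Q = N(−d₂) = N(0.31) = 0.6217

0.6217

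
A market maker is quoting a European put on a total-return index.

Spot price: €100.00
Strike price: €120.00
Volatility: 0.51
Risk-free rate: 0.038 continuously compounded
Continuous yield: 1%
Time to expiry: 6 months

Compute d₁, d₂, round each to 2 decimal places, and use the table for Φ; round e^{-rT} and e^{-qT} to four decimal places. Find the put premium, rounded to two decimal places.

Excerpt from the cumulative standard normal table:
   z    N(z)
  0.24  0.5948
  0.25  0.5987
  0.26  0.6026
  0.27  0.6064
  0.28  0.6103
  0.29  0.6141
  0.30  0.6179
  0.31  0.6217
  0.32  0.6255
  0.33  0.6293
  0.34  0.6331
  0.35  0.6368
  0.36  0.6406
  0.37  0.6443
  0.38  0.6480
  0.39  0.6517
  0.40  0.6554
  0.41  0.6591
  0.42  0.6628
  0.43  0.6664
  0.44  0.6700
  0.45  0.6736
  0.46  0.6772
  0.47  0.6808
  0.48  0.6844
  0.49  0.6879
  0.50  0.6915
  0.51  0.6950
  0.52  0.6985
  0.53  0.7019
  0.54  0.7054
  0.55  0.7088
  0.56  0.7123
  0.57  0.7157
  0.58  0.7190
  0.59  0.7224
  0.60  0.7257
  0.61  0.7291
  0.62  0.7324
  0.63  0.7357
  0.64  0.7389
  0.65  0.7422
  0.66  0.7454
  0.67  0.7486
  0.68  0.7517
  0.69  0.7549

σ√T = 0.51·√0.5 = 0.3606
d₁ = [ln(100/120) + (0.038 − 0.01 + 0.51²/2)·0.5] / 0.3606 = [-0.1823 + 0.0790] / 0.3606 = -0.2864 ≈ -0.29
d₂ = d₁ − σ√T = -0.2864 − 0.3606 = -0.6471 ≈ -0.65
exp(−qT) = exp(−0.01·0.5) = 0.9950;  exp(−rT) = exp(−0.038·0.5) = 0.9812
N(−d₂) = N(0.65) = 0.7422;  N(−d₁) = N(0.29) = 0.6141
P = 120·0.9812·0.7422 − 100·0.9950·0.6141 = 87.3896 − 61.1029 = 26.2866

€26.29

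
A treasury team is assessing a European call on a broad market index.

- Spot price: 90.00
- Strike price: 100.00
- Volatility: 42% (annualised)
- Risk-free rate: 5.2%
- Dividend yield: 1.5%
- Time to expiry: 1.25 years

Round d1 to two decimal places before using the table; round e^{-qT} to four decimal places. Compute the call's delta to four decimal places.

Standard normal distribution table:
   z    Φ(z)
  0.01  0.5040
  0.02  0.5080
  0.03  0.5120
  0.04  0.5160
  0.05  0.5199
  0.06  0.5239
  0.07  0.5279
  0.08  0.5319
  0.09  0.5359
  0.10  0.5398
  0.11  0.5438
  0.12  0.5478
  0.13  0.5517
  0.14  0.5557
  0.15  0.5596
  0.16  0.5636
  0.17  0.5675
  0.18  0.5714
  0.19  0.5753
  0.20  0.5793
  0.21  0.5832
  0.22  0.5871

0.5337

σ√T = 0.42·√1.25 = 0.4696
d₁ = [ln(90/100) + (0.052 − 0.015 + 0.42²/2)·1.25] / 0.4696 = [-0.1054 + 0.1565] / 0.4696 = 0.1089 ⇒ 0.11
N(d₁) = N(0.11) = 0.5438
Δ_call = exp(−qT)·N(d₁) = 0.9814·0.5438 = 0.5337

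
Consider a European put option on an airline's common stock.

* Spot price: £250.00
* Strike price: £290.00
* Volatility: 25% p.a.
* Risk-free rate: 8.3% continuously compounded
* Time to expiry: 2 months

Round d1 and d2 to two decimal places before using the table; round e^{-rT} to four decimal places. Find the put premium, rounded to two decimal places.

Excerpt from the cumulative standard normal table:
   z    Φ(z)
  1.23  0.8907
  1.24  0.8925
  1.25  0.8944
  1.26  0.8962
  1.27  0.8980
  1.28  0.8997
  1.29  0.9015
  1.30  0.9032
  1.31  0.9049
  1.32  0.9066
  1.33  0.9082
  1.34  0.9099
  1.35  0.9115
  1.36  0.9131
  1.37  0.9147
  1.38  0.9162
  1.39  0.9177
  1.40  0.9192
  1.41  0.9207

£37.13

T = 0.1667;  σ√T = 0.1021
d₁ = [ln(250/290) + (0.083 + ½·0.25²)·0.1667] / (σ√T) = (-0.1484 + 0.0190) / 0.1021 = -1.2676 which rounds to -1.27
d₂ = -1.2676 − 0.1021 = -1.3697 which rounds to -1.37
e^(−rT) = e^(−0.083·0.1667) = 0.9863
N(−d₂) = N(1.37) = 0.9147;  N(−d₁) = N(1.27) = 0.8980
P = 290·0.9863·0.9147 − 250·0.8980 = 261.6289 − 224.5000 = 37.1289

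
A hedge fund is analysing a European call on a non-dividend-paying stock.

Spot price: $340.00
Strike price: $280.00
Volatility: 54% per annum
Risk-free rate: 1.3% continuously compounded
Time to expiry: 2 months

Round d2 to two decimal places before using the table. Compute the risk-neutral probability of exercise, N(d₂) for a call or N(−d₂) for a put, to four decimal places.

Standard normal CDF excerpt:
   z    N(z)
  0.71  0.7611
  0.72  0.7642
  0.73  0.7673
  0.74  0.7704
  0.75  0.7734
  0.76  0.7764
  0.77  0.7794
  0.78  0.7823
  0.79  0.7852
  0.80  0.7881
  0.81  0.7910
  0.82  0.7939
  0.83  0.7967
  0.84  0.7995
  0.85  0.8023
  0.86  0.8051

0.7823

σ√T = 0.54 × 0.4082 = 0.2205
d₁ = [ln(340/280) + (0.013 + ½·0.54²)·0.1667] / (σ√T) = (0.1942 + 0.0265) / 0.2205 = 1.0008 → 1.00
d₂ = 1.0008 − 0.2205 = 0.7803 → 0.78
Pr(exercise) under Q = N(d₂) = 0.7823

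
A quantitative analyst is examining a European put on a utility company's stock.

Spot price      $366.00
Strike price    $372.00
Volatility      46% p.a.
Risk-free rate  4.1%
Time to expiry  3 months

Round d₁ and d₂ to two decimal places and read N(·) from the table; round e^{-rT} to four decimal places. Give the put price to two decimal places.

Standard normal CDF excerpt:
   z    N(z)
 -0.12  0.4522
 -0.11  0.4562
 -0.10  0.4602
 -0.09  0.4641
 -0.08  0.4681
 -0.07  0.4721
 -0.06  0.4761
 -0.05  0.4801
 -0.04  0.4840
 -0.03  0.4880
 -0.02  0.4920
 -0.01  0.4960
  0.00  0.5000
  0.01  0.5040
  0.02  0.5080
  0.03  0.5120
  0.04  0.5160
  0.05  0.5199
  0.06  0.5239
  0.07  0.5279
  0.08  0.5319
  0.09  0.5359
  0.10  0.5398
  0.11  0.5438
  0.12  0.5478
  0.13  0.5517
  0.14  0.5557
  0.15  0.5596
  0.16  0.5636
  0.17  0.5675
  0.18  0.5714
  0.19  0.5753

T = 0.25;  σ√T = 0.2300
ln(S/K) + (r + σ²/2)T = ln(366/372) + (0.041 + 0.46²/2)·0.25 = -0.0163 + 0.0367 = 0.0204
d₁ = 0.0204 / 0.2300 = 0.0889 ⇒ 0.09
d₂ = d₁ − σ√T = 0.0889 − 0.2300 = -0.1411 ⇒ -0.14
exp(−rT) = exp(−0.041·0.25) = 0.9898
P = 372·0.9898·N(0.14) − 366·N(-0.09) = 372·0.9898·0.5557 − 366·0.4641 = 204.6119 − 169.8606 = 34.7513

$34.75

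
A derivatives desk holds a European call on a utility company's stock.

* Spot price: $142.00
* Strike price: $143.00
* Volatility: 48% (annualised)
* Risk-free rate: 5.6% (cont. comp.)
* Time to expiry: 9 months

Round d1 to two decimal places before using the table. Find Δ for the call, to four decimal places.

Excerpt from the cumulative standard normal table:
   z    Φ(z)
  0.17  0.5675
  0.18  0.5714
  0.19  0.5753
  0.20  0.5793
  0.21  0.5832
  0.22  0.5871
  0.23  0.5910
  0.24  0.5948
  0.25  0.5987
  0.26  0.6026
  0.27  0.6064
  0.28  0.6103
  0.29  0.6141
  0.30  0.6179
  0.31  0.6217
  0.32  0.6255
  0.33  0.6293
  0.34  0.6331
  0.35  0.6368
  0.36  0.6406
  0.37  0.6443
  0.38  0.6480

σ√T = 0.48 × 0.8660 = 0.4157
d₁ = [ln(142/143) + (0.056 + 0.48²/2)·0.75] / 0.4157 = [-0.0070 + 0.1284] / 0.4157 = 0.2920 which rounds to 0.29
N(d₁) = N(0.29) = 0.6141
Δ_call = N(d₁) = 0.6141

0.6141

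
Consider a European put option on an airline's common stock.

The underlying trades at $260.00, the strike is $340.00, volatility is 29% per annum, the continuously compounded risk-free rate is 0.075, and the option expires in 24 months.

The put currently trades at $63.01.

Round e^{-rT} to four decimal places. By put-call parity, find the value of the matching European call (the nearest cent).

$30.37

e^(−rT) = e^(−0.075·2) = 0.8607
Put-call parity: C − P = S − K·e^(−rT) = 260 − 340·0.8607 = 260 − 292.6380 = -32.6380
C = P + (C − P) = 63.01 + (-32.6380) = 30.3720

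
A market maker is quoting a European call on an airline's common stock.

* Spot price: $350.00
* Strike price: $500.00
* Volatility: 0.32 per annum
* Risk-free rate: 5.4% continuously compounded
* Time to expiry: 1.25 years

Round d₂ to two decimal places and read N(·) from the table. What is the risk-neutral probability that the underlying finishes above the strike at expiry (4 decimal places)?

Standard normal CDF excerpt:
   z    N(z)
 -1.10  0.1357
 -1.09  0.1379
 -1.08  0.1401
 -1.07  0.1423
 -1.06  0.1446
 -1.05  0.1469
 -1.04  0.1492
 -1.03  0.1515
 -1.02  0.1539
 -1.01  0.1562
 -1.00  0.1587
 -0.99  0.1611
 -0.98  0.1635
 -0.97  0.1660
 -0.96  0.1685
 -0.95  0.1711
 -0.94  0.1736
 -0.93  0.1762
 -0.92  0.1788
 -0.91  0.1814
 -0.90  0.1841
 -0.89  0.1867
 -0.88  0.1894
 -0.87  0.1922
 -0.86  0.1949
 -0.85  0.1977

T = 1.25;  σ√T = 0.3578
d₁ = [ln(350/500) + (0.054 + ½·0.32²)·1.25] / (σ√T) = (-0.3567 + 0.1315) / 0.3578 = -0.6294 ≈ -0.63
d₂ = -0.6294 − 0.3578 = -0.9872 ≈ -0.99
Pr(exercise) under Q = N(d₂) = 0.1611

0.1611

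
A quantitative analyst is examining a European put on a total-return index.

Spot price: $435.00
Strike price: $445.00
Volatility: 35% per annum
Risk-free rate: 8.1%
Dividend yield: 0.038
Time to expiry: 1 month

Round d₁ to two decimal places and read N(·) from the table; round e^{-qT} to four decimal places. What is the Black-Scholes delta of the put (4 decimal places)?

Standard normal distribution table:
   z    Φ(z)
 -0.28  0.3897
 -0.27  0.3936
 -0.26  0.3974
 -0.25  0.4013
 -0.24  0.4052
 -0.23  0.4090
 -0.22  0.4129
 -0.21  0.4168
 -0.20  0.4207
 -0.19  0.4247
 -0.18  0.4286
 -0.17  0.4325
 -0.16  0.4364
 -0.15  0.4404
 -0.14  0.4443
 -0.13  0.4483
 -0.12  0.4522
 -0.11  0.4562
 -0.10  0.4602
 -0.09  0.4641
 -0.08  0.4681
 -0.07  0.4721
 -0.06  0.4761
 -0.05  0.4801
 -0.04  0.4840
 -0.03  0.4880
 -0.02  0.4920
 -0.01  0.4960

-0.5539

σ√T = 0.35·√0.08333 = 0.1010
ln(S/K) + (r − q + σ²/2)T = ln(435/445) + (0.081 − 0.038 + 0.35²/2)·0.08333 = -0.0227 + 0.0087 = -0.0140
d₁ = -0.0140 / 0.1010 = -0.1390 which rounds to -0.14
N(d₁) = N(-0.14) = 0.4443
Δ_put = exp(−qT)·(N(d₁) − 1) = 0.9968·(0.4443 − 1) = -0.5539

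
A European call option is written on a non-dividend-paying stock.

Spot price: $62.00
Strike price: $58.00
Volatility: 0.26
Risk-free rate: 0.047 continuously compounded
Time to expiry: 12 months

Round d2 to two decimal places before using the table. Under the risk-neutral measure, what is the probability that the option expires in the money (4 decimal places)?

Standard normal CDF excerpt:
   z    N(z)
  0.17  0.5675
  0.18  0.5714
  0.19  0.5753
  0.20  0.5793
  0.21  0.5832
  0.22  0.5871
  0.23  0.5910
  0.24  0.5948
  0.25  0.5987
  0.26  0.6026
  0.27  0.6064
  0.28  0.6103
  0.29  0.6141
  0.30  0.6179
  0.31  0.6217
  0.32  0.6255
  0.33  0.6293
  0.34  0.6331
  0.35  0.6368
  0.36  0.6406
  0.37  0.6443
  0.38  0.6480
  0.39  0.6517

0.6217

σ√T = 0.26 × 1.0000 = 0.2600
d₁ = [ln(62/58) + (0.047 + 0.26²/2)·1] / 0.2600 = [0.0667 + 0.0808] / 0.2600 = 0.5673 which rounds to 0.57
d₂ = d₁ − σ√T = 0.5673 − 0.2600 = 0.3073 which rounds to 0.31
Pr(exercise) under Q = N(d₂) = 0.6217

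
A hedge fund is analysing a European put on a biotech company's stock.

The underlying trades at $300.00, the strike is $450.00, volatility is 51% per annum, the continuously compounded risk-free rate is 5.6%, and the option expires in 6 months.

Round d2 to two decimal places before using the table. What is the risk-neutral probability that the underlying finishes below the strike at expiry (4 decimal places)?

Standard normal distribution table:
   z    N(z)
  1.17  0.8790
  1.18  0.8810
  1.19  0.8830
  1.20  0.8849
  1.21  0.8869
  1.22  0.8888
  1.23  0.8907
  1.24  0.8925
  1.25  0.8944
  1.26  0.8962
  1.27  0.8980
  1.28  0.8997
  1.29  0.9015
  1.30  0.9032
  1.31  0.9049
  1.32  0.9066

T = 0.5;  σ√T = 0.3606
ln(S/K) + (r + σ²/2)T = ln(300/450) + (0.056 + 0.51²/2)·0.5 = -0.4055 + 0.0930 = -0.3124
d₁ = -0.3124 / 0.3606 = -0.8664 → -0.87
d₂ = d₁ − σ√T = -0.8664 − 0.3606 = -1.2270 → -1.23
Pr(exercise) under Q = N(−d₂) = N(1.23) = 0.8907

0.8907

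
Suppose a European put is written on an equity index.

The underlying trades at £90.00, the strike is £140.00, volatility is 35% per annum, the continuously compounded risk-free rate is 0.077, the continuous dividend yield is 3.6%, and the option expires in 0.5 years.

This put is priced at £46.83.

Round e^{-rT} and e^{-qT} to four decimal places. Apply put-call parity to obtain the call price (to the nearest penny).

e^(−qT) = e^(−0.036·0.5) = 0.9822;  e^(−rT) = e^(−0.077·0.5) = 0.9622
Put-call parity: C − P = S·e^(−qT) − K·e^(−rT) = 90·0.9822 − 140·0.9622 = 88.3980 − 134.7080 = -46.3100
C = P + (C − P) = 46.83 + (-46.3100) = 0.5200

£0.52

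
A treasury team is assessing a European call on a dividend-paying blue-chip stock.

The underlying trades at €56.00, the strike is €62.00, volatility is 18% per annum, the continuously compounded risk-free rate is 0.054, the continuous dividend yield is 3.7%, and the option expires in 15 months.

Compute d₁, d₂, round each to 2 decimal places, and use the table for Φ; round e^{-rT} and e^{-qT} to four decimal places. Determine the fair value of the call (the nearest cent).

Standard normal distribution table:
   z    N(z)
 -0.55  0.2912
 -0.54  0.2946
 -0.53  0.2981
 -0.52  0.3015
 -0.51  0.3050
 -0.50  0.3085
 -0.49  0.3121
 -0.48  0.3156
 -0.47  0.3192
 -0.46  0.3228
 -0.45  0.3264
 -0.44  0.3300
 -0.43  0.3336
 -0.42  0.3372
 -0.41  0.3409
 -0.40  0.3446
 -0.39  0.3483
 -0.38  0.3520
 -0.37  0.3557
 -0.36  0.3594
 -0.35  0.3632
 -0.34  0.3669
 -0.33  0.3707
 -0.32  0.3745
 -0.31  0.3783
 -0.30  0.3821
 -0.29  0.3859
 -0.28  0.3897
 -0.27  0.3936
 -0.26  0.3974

σ√T = 0.18 × 1.1180 = 0.2012
d₁ = [ln(56/62) + (0.054 − 0.037 + 0.18²/2)·1.25] / 0.2012 = [-0.1018 + 0.0415] / 0.2012 = -0.2995 ⇒ -0.30
d₂ = d₁ − σ√T = -0.2995 − 0.2012 = -0.5008 ⇒ -0.50
exp(−qT) = exp(−0.037·1.25) = 0.9548;  exp(−rT) = exp(−0.054·1.25) = 0.9347
N(d₁) = N(-0.30) = 0.3821;  N(d₂) = N(-0.50) = 0.3085
C = 56·0.9548·0.3821 − 62·0.9347·0.3085 = 20.4304 − 17.8780 = 2.5524

€2.55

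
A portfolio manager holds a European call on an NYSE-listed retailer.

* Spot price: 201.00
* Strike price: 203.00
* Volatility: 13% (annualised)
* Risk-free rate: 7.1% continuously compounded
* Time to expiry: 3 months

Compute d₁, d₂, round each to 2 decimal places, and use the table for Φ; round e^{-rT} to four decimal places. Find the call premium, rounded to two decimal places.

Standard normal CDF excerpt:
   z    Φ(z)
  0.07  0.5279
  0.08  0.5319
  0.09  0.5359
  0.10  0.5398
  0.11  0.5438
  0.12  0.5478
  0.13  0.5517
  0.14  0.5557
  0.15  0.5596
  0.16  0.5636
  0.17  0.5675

T = 0.25;  σ√T = 0.0650
ln(S/K) + (r + σ²/2)T = ln(201/203) + (0.071 + 0.13²/2)·0.25 = -0.0099 + 0.0199 = 0.0100
d₁ = 0.0100 / 0.0650 = 0.1533 which rounds to 0.15
d₂ = d₁ − σ√T = 0.1533 − 0.0650 = 0.0883 which rounds to 0.09
exp(−rT) = exp(−0.071·0.25) = 0.9824
C = 201·N(0.15) − 203·0.9824·N(0.09) = 201·0.5596 − 203·0.9824·0.5359 = 112.4796 − 106.8730 = 5.6066

5.61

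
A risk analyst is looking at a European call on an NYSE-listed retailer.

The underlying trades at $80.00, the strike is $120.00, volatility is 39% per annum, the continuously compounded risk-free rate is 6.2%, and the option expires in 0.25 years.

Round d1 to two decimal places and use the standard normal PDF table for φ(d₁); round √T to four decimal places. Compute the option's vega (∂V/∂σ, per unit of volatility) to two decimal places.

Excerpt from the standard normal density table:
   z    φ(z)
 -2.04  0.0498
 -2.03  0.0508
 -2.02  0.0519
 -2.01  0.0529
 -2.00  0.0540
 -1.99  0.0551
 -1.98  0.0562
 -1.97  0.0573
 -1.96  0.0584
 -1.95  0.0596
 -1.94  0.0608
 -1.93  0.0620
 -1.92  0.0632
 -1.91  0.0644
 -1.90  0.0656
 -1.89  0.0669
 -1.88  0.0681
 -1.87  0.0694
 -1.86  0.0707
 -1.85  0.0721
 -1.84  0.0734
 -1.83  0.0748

σ√T = 0.39 × 0.5000 = 0.1950
d₁ = [ln(80/120) + (0.062 + ½·0.39²)·0.25] / (σ√T) = (-0.4055 + 0.0345) / 0.1950 = -1.9023 ≈ -1.90
√T = √0.25 = 0.5000
φ(d₁) = φ(-1.90) = 0.0656
vega = S·φ(d₁)·√T = 80·0.0656·0.5000 = 2.6240

2.62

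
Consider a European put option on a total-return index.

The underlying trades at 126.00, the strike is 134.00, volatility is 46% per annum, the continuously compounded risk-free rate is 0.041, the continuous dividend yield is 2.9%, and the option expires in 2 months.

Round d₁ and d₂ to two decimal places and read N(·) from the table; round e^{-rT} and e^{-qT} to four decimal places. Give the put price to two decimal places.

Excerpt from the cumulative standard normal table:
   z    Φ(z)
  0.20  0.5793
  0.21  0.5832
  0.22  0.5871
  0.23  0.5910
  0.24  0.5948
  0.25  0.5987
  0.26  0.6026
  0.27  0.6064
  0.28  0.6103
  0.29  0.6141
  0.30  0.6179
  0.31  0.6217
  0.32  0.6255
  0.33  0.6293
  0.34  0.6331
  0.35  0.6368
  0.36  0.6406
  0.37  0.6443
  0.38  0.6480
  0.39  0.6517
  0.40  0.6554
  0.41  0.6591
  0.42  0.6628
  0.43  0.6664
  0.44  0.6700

T = 0.1667;  σ√T = 0.1878
d₁ = [ln(126/134) + (0.041 − 0.029 + ½·0.46²)·0.1667] / (σ√T) = (-0.0616 + 0.0196) / 0.1878 = -0.2232 which rounds to -0.22
d₂ = -0.2232 − 0.1878 = -0.4110 which rounds to -0.41
exp(−qT) = exp(−0.029·0.1667) = 0.9952;  exp(−rT) = exp(−0.041·0.1667) = 0.9932
P = 134·0.9932·N(0.41) − 126·0.9952·N(0.22) = 134·0.9932·0.6591 − 126·0.9952·0.5871 = 87.7188 − 73.6195 = 14.0993

14.10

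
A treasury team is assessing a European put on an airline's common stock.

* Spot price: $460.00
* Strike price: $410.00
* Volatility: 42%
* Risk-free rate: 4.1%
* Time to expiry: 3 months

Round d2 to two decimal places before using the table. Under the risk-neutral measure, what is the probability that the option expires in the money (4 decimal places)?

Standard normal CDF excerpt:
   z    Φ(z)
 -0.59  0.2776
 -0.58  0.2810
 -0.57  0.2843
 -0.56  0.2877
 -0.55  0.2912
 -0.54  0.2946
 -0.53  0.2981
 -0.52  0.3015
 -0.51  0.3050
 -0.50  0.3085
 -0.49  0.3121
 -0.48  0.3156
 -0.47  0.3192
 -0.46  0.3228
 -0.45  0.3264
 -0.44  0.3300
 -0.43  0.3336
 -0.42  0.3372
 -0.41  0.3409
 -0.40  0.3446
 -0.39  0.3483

0.3121

T = 0.25;  σ√T = 0.2100
d₁ = [ln(460/410) + (0.041 + 0.42²/2)·0.25] / 0.2100 = [0.1151 + 0.0323] / 0.2100 = 0.7018 → 0.70
d₂ = d₁ − σ√T = 0.7018 − 0.2100 = 0.4918 → 0.49
Risk-neutral Pr[S_T < K] = N(−d₂) = N(-0.49) = 0.3121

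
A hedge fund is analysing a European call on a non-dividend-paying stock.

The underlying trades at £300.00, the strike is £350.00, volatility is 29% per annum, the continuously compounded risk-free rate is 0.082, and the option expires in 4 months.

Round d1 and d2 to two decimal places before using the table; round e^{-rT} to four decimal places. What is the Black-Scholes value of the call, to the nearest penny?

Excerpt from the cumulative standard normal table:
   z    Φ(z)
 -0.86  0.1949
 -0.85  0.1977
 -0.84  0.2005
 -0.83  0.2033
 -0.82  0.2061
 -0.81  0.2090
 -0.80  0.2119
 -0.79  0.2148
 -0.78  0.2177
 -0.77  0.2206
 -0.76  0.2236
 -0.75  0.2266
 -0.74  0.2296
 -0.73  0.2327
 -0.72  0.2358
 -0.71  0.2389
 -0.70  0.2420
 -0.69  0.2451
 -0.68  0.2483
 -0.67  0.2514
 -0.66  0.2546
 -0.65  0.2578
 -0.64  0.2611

σ√T = 0.29·√0.3333 = 0.1674
d₁ = [ln(300/350) + (0.082 + 0.29²/2)·0.3333] / 0.1674 = [-0.1542 + 0.0413] / 0.1674 = -0.6737 ⇒ -0.67
d₂ = d₁ − σ√T = -0.6737 − 0.1674 = -0.8411 ⇒ -0.84
exp(−rT) = exp(−0.082·0.3333) = 0.9730
C = 300·N(-0.67) − 350·0.9730·N(-0.84) = 300·0.2514 − 350·0.9730·0.2005 = 75.4200 − 68.2803 = 7.1397

£7.14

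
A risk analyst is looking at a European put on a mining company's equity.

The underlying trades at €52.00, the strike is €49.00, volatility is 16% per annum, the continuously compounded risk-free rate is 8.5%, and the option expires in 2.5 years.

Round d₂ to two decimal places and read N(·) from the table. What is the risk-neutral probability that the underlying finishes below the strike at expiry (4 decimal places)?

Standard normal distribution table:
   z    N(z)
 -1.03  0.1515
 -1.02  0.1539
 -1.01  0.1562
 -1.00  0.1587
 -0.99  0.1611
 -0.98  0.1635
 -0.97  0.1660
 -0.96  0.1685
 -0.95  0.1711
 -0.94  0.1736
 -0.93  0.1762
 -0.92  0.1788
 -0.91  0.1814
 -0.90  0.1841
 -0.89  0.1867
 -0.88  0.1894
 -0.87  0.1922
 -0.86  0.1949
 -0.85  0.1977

σ√T = 0.16·√2.5 = 0.2530
d₁ = [ln(52/49) + (0.085 + 0.16²/2)·2.5] / 0.2530 = [0.0594 + 0.2445] / 0.2530 = 1.2014 ⇒ 1.20
d₂ = d₁ − σ√T = 1.2014 − 0.2530 = 0.9484 ⇒ 0.95
Pr(exercise) under Q = N(−d₂) = N(-0.95) = 0.1711

0.1711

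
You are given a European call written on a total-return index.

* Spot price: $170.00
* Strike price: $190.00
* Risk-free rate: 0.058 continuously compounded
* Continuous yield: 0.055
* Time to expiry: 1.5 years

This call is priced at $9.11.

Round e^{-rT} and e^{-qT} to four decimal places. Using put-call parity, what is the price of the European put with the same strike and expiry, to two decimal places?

e^(−qT) = e^(−0.055·1.5) = 0.9208;  e^(−rT) = e^(−0.058·1.5) = 0.9167
Put-call parity: C − P = S·e^(−qT) − K·e^(−rT) = 170·0.9208 − 190·0.9167 = 156.5360 − 174.1730 = -17.6370
P = C − (C − P) = 9.11 − (-17.6370) = 26.7470

$26.75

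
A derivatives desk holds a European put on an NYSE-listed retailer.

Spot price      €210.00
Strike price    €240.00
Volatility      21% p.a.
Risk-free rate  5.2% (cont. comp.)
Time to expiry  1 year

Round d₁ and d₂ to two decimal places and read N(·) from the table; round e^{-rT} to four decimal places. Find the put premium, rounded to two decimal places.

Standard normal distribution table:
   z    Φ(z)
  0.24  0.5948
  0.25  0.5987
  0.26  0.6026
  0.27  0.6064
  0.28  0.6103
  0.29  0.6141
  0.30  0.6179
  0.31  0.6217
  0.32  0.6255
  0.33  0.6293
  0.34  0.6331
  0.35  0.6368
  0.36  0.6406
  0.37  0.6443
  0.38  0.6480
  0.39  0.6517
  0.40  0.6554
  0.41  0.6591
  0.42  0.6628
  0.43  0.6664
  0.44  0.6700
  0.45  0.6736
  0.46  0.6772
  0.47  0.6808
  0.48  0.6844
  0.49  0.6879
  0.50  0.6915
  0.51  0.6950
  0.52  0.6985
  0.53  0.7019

σ√T = 0.21 × 1.0000 = 0.2100
ln(S/K) + (r + σ²/2)T = ln(210/240) + (0.052 + 0.21²/2)·1 = -0.1335 + 0.0740 = -0.0595
d₁ = -0.0595 / 0.2100 = -0.2832 ⇒ -0.28
d₂ = d₁ − σ√T = -0.2832 − 0.2100 = -0.4932 ⇒ -0.49
e^(−rT) = e^(−0.052·1) = 0.9493
N(−d₂) = N(0.49) = 0.6879;  N(−d₁) = N(0.28) = 0.6103
P = 240·0.9493·0.6879 − 210·0.6103 = 156.7256 − 128.1630 = 28.5626

€28.56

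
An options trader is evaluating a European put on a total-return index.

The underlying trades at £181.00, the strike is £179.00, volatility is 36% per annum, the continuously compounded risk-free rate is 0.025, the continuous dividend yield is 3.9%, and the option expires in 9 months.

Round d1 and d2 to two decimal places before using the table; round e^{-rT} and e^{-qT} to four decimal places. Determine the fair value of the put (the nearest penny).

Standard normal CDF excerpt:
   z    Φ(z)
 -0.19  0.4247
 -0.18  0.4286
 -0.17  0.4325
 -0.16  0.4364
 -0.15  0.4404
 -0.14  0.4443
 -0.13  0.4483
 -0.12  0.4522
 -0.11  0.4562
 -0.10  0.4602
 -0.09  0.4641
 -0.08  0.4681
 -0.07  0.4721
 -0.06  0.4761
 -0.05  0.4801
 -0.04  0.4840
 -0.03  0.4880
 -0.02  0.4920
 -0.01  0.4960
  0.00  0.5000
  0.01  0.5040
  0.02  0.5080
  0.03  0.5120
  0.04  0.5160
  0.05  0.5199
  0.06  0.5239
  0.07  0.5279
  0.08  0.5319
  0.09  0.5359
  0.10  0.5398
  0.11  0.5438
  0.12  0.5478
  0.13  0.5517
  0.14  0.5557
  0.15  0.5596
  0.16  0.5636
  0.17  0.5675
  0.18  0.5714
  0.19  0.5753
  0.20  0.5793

σ√T = 0.36·√0.75 = 0.3118
d₁ = [ln(181/179) + (0.025 − 0.039 + 0.36²/2)·0.75] / 0.3118 = [0.0111 + 0.0381] / 0.3118 = 0.1578 which rounds to 0.16
d₂ = d₁ − σ√T = 0.1578 − 0.3118 = -0.1539 which rounds to -0.15
exp(−qT) = exp(−0.039·0.75) = 0.9712;  exp(−rT) = exp(−0.025·0.75) = 0.9814
P = 179·0.9814·N(0.15) − 181·0.9712·N(-0.16) = 179·0.9814·0.5596 − 181·0.9712·0.4364 = 98.3053 − 76.7135 = 21.5917

£21.59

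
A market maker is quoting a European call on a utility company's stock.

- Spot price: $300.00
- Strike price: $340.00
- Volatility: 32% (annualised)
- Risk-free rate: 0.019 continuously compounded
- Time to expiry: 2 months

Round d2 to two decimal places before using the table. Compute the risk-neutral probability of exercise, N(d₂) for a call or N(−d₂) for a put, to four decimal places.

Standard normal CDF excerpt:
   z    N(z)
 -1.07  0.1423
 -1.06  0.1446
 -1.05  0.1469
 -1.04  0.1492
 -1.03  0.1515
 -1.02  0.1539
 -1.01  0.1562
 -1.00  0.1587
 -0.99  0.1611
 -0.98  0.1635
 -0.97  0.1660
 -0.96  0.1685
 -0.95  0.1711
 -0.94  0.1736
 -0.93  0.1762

T = 0.1667;  σ√T = 0.1306
ln(S/K) + (r + σ²/2)T = ln(300/340) + (0.019 + 0.32²/2)·0.1667 = -0.1252 + 0.0117 = -0.1135
d₁ = -0.1135 / 0.1306 = -0.8685 → -0.87
d₂ = d₁ − σ√T = -0.8685 − 0.1306 = -0.9992 → -1.00
Risk-neutral Pr[S_T > K] = N(d₂) = N(-1.00) = 0.1587

0.1587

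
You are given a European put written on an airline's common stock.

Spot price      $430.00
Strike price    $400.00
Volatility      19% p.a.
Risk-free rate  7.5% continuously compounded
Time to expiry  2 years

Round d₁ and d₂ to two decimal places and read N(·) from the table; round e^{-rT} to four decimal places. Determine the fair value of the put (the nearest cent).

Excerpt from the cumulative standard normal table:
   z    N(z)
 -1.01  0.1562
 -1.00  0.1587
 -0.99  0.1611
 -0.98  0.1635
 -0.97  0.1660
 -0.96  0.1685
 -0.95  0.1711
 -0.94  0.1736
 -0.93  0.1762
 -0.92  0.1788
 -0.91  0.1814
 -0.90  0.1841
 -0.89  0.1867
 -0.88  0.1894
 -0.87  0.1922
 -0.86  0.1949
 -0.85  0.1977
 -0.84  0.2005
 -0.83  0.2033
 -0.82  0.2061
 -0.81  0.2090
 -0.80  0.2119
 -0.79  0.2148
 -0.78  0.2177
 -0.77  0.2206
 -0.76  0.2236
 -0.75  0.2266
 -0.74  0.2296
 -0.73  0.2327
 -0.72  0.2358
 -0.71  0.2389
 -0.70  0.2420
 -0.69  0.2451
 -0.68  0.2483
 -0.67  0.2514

$11.93

T = 2;  σ√T = 0.2687
d₁ = [ln(430/400) + (0.075 + 0.19²/2)·2] / 0.2687 = [0.0723 + 0.1861] / 0.2687 = 0.9617 ≈ 0.96
d₂ = d₁ − σ√T = 0.9617 − 0.2687 = 0.6930 ≈ 0.69
exp(−rT) = exp(−0.075·2) = 0.8607
P = 400·0.8607·N(-0.69) − 430·N(-0.96) = 400·0.8607·0.2451 − 430·0.1685 = 84.3830 − 72.4550 = 11.9280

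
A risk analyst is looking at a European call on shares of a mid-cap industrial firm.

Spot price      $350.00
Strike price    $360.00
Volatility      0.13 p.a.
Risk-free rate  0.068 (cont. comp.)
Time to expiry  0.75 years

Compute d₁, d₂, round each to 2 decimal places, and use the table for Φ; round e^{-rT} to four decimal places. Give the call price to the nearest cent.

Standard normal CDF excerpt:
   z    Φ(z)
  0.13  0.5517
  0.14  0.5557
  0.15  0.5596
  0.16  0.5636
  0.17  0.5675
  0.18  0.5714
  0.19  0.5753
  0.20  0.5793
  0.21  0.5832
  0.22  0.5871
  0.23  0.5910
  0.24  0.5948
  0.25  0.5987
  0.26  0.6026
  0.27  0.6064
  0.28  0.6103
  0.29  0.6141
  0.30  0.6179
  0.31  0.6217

$19.47

σ√T = 0.13·√0.75 = 0.1126
d₁ = [ln(350/360) + (0.068 + ½·0.13²)·0.75] / (σ√T) = (-0.0282 + 0.0573) / 0.1126 = 0.2591 ⇒ 0.26
d₂ = 0.2591 − 0.1126 = 0.1465 ⇒ 0.15
exp(−rT) = exp(−0.068·0.75) = 0.9503
C = 350·N(0.26) − 360·0.9503·N(0.15) = 350·0.6026 − 360·0.9503·0.5596 = 210.9100 − 191.4436 = 19.4664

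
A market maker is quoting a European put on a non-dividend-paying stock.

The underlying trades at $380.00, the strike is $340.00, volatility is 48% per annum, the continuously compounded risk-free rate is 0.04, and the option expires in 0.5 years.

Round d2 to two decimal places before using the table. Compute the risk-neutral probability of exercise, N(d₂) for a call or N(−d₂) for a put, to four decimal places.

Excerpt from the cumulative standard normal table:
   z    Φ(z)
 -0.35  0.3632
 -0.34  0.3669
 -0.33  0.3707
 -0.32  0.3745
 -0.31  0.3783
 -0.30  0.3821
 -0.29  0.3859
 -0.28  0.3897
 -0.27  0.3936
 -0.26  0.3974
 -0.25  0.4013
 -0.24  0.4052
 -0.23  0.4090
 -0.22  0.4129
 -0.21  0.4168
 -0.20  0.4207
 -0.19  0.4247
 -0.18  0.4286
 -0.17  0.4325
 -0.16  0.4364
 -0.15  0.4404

σ√T = 0.48 × 0.7071 = 0.3394
d₁ = [ln(380/340) + (0.04 + 0.48²/2)·0.5] / 0.3394 = [0.1112 + 0.0776] / 0.3394 = 0.5563 ≈ 0.56
d₂ = d₁ − σ√T = 0.5563 − 0.3394 = 0.2169 ≈ 0.22
Pr(exercise) under Q = N(−d₂) = N(-0.22) = 0.4129

0.4129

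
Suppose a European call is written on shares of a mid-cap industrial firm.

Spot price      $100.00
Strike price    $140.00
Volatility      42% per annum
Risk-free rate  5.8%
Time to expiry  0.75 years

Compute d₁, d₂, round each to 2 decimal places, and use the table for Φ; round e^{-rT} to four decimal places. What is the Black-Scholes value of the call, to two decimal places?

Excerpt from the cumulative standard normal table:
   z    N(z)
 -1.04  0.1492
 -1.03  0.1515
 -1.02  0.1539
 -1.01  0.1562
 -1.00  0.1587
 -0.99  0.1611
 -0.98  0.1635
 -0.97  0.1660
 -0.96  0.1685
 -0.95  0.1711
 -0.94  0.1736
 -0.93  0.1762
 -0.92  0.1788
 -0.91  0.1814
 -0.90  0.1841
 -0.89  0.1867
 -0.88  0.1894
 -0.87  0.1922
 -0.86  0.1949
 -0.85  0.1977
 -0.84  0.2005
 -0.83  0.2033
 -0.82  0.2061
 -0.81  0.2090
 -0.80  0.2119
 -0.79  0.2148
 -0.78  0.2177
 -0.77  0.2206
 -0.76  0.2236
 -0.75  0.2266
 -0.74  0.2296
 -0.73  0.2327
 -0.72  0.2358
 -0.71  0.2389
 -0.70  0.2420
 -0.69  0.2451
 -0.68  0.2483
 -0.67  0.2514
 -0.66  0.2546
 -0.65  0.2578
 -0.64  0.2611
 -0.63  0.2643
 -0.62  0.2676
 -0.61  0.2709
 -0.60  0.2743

σ√T = 0.42·√0.75 = 0.3637
ln(S/K) + (r + σ²/2)T = ln(100/140) + (0.058 + 0.42²/2)·0.75 = -0.3365 + 0.1096 = -0.2268
d₁ = -0.2268 / 0.3637 = -0.6236 ⇒ -0.62
d₂ = d₁ − σ√T = -0.6236 − 0.3637 = -0.9873 ⇒ -0.99
e^(−rT) = e^(−0.058·0.75) = 0.9574
C = 100·N(-0.62) − 140·0.9574·N(-0.99) = 100·0.2676 − 140·0.9574·0.1611 = 26.7600 − 21.5932 = 5.1668

$5.17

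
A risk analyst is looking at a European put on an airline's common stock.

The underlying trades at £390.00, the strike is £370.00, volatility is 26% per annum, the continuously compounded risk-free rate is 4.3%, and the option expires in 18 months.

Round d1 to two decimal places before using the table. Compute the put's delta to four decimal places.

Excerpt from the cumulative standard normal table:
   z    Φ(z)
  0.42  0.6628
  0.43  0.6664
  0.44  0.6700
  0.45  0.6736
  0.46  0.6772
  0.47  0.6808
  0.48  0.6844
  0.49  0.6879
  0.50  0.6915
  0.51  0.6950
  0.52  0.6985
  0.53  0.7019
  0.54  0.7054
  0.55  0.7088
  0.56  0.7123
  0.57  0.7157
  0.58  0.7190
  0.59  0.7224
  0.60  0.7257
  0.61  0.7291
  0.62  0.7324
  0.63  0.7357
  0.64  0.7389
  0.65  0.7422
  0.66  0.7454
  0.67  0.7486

T = 1.5;  σ√T = 0.3184
d₁ = [ln(390/370) + (0.043 + ½·0.26²)·1.5] / (σ√T) = (0.0526 + 0.1152) / 0.3184 = 0.5271 ≈ 0.53
N(d₁) = N(0.53) = 0.7019
Δ_put = N(d₁) − 1 = 0.7019 − 1 = -0.2981

-0.2981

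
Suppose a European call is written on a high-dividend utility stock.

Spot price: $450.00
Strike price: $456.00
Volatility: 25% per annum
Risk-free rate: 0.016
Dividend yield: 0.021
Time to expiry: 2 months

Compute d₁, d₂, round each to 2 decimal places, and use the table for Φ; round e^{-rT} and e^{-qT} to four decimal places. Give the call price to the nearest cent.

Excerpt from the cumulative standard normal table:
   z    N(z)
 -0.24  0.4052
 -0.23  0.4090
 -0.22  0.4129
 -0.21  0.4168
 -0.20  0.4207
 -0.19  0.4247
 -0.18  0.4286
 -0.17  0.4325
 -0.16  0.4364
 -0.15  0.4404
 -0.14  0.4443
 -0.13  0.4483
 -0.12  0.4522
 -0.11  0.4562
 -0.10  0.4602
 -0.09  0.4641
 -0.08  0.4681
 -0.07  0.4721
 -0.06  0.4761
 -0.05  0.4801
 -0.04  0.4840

T = 0.1667;  σ√T = 0.1021
ln(S/K) + (r − q + σ²/2)T = ln(450/456) + (0.016 − 0.021 + 0.25²/2)·0.1667 = -0.0132 + 0.0044 = -0.0089
d₁ = -0.0089 / 0.1021 = -0.0869 which rounds to -0.09
d₂ = d₁ − σ√T = -0.0869 − 0.1021 = -0.1890 which rounds to -0.19
e^(−qT) = e^(−0.021·0.1667) = 0.9965;  e^(−rT) = e^(−0.016·0.1667) = 0.9973
N(d₁) = N(-0.09) = 0.4641;  N(d₂) = N(-0.19) = 0.4247
C = 450·0.9965·0.4641 − 456·0.9973·0.4247 = 208.1140 − 193.1403 = 14.9737

$14.97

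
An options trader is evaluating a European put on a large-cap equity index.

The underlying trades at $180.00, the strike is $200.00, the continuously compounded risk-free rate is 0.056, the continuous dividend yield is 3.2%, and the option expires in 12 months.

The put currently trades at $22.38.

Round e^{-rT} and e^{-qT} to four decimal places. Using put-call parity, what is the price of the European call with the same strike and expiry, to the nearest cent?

$7.61

exp(−qT) = exp(−0.032·1) = 0.9685;  exp(−rT) = exp(−0.056·1) = 0.9455
Put-call parity: C − P = S·e^(−qT) − K·e^(−rT) = 180·0.9685 − 200·0.9455 = 174.3300 − 189.1000 = -14.7700
C = P + (C − P) = 22.38 + (-14.7700) = 7.6100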